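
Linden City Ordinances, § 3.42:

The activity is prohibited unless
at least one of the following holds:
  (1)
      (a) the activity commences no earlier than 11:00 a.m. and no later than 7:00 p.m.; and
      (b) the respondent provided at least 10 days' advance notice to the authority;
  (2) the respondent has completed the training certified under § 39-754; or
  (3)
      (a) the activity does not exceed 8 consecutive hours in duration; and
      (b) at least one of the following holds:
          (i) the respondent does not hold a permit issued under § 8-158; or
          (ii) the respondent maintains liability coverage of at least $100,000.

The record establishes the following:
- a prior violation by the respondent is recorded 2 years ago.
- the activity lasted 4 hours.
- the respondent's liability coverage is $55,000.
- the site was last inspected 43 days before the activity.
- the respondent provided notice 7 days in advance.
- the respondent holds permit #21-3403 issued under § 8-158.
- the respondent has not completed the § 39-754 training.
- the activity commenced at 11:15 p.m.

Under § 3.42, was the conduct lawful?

No — unlawful.

(a) start within hours — not satisfied.
(b) ≥10 days' notice — fails.
(1): F AND F → false.
(2) training certified — not met.
(a) ≤ 8 hrs duration — holds.
(i) not (holds permit) — fails.
(ii) coverage ≥ $100,000 — not met.
So (b) is not satisfied (F OR F).
So (3) is not satisfied (T AND F).
Overall: F OR F OR F → false.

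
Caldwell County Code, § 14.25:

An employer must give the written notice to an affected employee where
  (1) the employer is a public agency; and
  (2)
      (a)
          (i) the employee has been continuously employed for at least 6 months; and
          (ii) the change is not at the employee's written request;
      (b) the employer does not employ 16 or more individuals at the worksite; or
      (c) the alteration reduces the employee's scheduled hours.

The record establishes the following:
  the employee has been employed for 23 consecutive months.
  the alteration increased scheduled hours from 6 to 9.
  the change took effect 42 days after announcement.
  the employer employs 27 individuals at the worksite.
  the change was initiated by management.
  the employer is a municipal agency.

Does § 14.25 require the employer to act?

Yes — required.

(1) public agency — holds.
(i) tenure ≥ 6 mo. — holds.
(ii) not employee-requested — holds.
(a): T AND T → true.
(b) not (≥ 16 at site) — not met.
(c) hours reduced — not satisfied.
(2) = T OR F OR F = true.
Overall: T AND T → true.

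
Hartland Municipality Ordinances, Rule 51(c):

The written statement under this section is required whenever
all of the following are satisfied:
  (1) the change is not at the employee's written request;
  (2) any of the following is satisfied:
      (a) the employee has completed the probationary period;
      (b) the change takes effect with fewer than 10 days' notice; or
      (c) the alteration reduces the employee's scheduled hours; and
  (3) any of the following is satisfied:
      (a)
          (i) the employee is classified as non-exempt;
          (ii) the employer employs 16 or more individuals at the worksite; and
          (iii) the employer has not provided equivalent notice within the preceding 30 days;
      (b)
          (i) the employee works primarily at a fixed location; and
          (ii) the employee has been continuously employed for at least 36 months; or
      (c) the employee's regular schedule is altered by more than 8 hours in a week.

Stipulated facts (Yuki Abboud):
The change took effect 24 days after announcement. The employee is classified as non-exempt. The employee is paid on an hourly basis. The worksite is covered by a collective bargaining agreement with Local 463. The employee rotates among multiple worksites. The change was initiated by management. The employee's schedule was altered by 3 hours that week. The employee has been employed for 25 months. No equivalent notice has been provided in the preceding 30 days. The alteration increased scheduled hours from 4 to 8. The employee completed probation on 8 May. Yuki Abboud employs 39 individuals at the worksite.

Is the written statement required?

Yes — required.

(1) not employee-requested — holds.
(a) past probation — satisfied.
(b) < 10 days' notice — fails.
(c) hours reduced — not met.
(2): T OR F OR F → true.
(i) non-exempt — satisfied.
(ii) ≥ 16 at site — holds.
(iii) no recent notice — satisfied.
So (a) is satisfied (T AND T AND T).
(i) fixed location — not met.
(ii) tenure ≥ 36 mo. — not satisfied.
(b): F AND F → false.
(c) schedule shift > 8h — not satisfied.
(3): T OR F OR F → true.
Overall: T AND T AND T → true.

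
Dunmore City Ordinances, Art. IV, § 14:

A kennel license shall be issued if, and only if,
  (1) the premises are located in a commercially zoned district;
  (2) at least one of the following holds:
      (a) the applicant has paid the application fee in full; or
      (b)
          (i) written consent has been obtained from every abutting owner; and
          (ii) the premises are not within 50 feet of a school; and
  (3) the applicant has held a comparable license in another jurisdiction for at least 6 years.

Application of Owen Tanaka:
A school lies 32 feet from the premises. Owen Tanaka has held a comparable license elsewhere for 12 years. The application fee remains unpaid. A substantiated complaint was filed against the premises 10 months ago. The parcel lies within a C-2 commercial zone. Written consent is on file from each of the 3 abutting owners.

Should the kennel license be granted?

No — denied.

(1) commercially zoned — holds.
(a) fee paid — not met.
(i) all abutters consent — satisfied.
(ii) ≥50 ft from school — not satisfied.
So (b) is not satisfied (T AND F).
So (2) is not satisfied (F OR F).
(3) prior license ≥ 6 yr — holds.
Overall = T AND F AND T = false.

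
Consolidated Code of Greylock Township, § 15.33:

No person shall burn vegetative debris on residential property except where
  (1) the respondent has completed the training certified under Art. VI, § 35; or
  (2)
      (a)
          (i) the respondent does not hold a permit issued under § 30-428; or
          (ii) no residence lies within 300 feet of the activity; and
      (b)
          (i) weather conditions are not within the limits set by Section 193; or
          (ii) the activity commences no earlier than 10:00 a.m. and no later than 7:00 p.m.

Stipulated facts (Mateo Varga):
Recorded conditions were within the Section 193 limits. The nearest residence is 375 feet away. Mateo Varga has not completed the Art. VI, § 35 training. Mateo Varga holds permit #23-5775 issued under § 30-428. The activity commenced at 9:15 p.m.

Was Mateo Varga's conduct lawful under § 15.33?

No — unlawful.

(1) training certified — not met.
(i) not (holds permit) — not satisfied.
(ii) no residence in 300 ft — satisfied.
(a): F OR T → true.
(i) not (weather ok) — not met.
(ii) start within hours — not met.
So (b) is not satisfied (F OR F).
So (2) is not satisfied (T AND F).
Overall = F OR F = false.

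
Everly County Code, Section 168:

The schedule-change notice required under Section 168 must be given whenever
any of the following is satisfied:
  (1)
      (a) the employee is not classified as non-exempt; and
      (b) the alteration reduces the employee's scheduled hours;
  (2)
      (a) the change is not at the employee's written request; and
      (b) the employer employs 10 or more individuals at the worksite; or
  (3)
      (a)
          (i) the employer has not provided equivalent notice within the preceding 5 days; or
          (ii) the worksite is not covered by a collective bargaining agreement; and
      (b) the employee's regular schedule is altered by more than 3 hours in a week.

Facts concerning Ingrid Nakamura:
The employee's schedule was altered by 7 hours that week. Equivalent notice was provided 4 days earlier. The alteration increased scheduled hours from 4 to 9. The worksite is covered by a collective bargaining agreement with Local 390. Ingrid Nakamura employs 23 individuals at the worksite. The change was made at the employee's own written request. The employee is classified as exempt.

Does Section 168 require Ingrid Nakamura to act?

(a) not (non-exempt) — holds.
(b) hours reduced — fails.
(1): T AND F → false.
(a) not employee-requested — not satisfied.
(b) ≥ 10 at site — satisfied.
(2) = F AND T = false.
(i) no recent notice — not met.
(ii) no CBA — fails.
(a) = F OR F = false.
(b) schedule shift > 3h — satisfied.
(3): F AND T → false.
So Overall is not satisfied (F OR F OR F).

No — not required.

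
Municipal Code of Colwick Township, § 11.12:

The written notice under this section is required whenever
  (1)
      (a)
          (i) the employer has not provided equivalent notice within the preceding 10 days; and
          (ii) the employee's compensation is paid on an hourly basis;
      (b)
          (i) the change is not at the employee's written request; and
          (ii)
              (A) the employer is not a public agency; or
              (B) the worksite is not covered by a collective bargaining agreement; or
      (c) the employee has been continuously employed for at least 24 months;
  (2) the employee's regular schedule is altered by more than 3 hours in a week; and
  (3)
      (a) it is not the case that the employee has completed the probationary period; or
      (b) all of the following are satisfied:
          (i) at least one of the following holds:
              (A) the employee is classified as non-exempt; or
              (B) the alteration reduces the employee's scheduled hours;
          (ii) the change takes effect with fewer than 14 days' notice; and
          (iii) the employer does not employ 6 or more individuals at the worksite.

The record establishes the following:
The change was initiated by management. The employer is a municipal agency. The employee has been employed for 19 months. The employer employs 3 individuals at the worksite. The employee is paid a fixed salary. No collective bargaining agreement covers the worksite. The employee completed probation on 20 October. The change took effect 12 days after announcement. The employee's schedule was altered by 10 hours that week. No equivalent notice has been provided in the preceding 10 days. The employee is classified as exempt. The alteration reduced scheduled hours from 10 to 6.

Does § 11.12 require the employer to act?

(i) no recent notice — holds.
(ii) hourly-paid — fails.
(a): T AND F → false.
(i) not employee-requested — satisfied.
(A) not (public agency) — not satisfied.
(B) no CBA — met.
So (ii) is satisfied (F OR T).
So (b) is satisfied (T AND T).
(c) tenure ≥ 24 mo. — not met.
(1): F OR T OR F → true.
(2) schedule shift > 3h — met.
(a) not (past probation) — fails.
(A) non-exempt — not met.
(B) hours reduced — holds.
(i): F OR T → true.
(ii) < 14 days' notice — satisfied.
(iii) not (≥ 6 at site) — satisfied.
(b): T AND T AND T → true.
So (3) is satisfied (F OR T).
So Overall is satisfied (T AND T AND T).

Yes — required.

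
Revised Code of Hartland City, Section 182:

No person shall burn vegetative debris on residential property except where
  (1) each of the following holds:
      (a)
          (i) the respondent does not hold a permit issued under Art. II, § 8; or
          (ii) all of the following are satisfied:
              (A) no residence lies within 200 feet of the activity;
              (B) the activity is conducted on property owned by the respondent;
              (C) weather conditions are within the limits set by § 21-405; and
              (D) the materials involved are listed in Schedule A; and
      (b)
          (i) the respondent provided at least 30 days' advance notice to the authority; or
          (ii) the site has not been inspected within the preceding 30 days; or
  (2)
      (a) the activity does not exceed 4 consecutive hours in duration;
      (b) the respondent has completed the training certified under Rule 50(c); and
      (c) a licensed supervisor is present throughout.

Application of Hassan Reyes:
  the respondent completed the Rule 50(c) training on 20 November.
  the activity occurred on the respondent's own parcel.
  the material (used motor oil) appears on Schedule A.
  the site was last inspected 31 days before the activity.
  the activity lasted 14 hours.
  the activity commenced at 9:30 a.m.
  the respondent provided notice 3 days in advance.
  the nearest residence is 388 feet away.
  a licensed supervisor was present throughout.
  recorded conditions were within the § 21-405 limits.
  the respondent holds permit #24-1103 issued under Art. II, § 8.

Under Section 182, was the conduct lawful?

Yes — lawful.

(i) not (holds permit) — fails.
(A) no residence in 200 ft — met.
(B) own property — satisfied.
(C) weather ok — holds.
(D) Schedule A material — met.
(ii): T AND T AND T AND T → true.
So (a) is satisfied (F OR T).
(i) ≥30 days' notice — not met.
(ii) not (site inspected) — holds.
So (b) is satisfied (F OR T).
(1): T AND T → true.
(a) ≤ 4 hrs duration — fails.
(b) training certified — satisfied.
(c) supervisor present — met.
(2): F AND T AND T → false.
Overall = T OR F = true.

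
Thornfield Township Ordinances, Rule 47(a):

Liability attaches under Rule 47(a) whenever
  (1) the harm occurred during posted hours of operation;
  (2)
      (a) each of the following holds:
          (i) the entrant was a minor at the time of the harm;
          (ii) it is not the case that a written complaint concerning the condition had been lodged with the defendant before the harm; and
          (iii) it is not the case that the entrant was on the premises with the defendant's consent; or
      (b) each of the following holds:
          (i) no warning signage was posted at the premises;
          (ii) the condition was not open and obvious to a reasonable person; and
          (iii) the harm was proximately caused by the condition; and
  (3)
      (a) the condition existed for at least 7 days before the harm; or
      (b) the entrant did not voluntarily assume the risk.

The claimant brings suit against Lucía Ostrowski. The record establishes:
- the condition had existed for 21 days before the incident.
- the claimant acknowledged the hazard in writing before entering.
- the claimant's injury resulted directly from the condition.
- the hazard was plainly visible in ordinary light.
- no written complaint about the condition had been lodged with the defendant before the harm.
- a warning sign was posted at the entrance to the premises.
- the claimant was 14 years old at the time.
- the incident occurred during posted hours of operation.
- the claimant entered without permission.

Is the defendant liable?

Yes — liable.

(1) during posted hours — holds.
(i) entrant a minor — met.
(ii) not (complaint lodged) — satisfied.
(iii) not (consent to enter) — satisfied.
(a) = T AND T AND T = true.
(i) no signage posted — fails.
(ii) not open/obvious — fails.
(iii) proximate cause — satisfied.
(b) = F AND F AND T = false.
So (2) is satisfied (T OR F).
(a) condition ≥7 days old — met.
(b) no assumed risk — not met.
(3) = T OR F = true.
So Overall is satisfied (T AND T AND T).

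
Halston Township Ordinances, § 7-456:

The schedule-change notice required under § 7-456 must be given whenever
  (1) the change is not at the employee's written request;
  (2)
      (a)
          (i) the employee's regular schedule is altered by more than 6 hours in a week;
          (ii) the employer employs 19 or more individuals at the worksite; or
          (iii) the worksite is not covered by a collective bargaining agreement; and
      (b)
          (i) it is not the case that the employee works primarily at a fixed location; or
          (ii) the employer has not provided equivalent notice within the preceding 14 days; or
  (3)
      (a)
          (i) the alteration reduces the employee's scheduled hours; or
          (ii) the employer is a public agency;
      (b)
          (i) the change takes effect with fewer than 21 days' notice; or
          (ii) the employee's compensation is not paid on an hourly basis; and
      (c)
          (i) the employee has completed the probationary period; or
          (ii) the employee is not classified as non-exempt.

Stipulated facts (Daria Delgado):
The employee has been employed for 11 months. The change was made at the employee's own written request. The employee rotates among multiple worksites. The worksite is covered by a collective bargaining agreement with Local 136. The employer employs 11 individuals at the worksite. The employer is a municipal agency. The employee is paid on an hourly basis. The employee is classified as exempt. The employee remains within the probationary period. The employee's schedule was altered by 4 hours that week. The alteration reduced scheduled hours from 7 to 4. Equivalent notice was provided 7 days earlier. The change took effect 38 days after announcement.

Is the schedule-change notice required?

(1) not employee-requested — not met.
(i) schedule shift > 6h — not met.
(ii) ≥ 19 at site — fails.
(iii) no CBA — not met.
(a): F OR F OR F → false.
(i) not (fixed location) — met.
(ii) no recent notice — not satisfied.
So (b) is satisfied (T OR F).
(2): F AND T → false.
(i) hours reduced — holds.
(ii) public agency — met.
(a): T OR T → true.
(i) < 21 days' notice — fails.
(ii) not (hourly-paid) — not satisfied.
(b): F OR F → false.
(i) past probation — not satisfied.
(ii) not (non-exempt) — met.
(c): F OR T → true.
(3) = T AND F AND T = false.
So Overall is not satisfied (F OR F OR F).

No — not required.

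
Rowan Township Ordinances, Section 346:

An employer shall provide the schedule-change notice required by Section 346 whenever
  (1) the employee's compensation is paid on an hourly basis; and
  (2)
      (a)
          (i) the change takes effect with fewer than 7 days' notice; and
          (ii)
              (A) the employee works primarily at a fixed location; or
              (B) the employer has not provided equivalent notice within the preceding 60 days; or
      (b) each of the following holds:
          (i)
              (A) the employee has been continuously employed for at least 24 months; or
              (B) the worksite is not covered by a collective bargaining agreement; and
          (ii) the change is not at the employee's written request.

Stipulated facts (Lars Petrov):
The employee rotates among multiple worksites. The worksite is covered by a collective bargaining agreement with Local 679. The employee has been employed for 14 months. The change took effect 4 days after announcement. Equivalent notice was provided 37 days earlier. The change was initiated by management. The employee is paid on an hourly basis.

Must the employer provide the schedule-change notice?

(1) hourly-paid — holds.
(i) < 7 days' notice — met.
(A) fixed location — not met.
(B) no recent notice — fails.
(ii) = F OR F = false.
So (a) is not satisfied (T AND F).
(A) tenure ≥ 24 mo. — not met.
(B) no CBA — not met.
(i) = F OR F = false.
(ii) not employee-requested — holds.
So (b) is not satisfied (F AND T).
(2): F OR F → false.
Overall = T AND F = false.

No — not required.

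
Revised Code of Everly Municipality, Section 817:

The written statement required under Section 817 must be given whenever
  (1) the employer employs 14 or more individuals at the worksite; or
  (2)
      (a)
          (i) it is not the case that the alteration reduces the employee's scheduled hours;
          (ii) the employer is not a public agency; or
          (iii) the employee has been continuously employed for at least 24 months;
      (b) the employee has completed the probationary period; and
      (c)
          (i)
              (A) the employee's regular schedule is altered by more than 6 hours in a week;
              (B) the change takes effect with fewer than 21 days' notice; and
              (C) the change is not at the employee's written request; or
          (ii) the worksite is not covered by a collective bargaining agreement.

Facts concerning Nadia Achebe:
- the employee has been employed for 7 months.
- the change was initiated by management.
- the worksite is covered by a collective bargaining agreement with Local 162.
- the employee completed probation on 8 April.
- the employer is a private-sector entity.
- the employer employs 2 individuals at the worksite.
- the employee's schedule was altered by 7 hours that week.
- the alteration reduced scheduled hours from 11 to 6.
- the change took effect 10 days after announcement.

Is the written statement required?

Yes — required.

(1) ≥ 14 at site — not satisfied.
(i) not (hours reduced) — fails.
(ii) not (public agency) — met.
(iii) tenure ≥ 24 mo. — not satisfied.
(a): F OR T OR F → true.
(b) past probation — satisfied.
(A) schedule shift > 6h — met.
(B) < 21 days' notice — holds.
(C) not employee-requested — satisfied.
(i): T AND T AND T → true.
(ii) no CBA — not satisfied.
(c) = T OR F = true.
So (2) is satisfied (T AND T AND T).
Overall: F OR T → true.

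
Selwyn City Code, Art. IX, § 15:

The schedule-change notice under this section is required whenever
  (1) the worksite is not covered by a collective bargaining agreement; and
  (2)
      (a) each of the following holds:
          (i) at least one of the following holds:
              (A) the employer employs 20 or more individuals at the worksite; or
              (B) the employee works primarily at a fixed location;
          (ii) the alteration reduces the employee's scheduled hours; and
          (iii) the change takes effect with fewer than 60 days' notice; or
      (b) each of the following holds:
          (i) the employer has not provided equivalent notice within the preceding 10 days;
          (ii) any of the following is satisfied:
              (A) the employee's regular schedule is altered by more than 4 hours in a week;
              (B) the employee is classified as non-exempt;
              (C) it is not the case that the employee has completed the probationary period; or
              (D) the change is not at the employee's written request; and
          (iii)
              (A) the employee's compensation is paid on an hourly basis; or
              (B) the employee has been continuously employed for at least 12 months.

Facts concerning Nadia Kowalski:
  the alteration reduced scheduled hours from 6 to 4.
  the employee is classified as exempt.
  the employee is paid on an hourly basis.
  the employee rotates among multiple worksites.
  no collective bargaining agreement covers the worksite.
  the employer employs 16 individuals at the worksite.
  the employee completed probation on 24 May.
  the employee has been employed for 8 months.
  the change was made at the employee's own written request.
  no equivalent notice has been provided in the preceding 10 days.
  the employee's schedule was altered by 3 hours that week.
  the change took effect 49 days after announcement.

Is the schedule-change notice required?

(1) no CBA — holds.
(A) ≥ 20 at site — not met.
(B) fixed location — not satisfied.
So (i) is not satisfied (F OR F).
(ii) hours reduced — satisfied.
(iii) < 60 days' notice — satisfied.
(a) = F AND T AND T = false.
(i) no recent notice — holds.
(A) schedule shift > 4h — not satisfied.
(B) non-exempt — fails.
(C) not (past probation) — not met.
(D) not employee-requested — not met.
(ii) = F OR F OR F OR F = false.
(A) hourly-paid — holds.
(B) tenure ≥ 12 mo. — fails.
(iii) = T OR F = true.
(b): T AND F AND T → false.
(2): F OR F → false.
So Overall is not satisfied (T AND F).

No — not required.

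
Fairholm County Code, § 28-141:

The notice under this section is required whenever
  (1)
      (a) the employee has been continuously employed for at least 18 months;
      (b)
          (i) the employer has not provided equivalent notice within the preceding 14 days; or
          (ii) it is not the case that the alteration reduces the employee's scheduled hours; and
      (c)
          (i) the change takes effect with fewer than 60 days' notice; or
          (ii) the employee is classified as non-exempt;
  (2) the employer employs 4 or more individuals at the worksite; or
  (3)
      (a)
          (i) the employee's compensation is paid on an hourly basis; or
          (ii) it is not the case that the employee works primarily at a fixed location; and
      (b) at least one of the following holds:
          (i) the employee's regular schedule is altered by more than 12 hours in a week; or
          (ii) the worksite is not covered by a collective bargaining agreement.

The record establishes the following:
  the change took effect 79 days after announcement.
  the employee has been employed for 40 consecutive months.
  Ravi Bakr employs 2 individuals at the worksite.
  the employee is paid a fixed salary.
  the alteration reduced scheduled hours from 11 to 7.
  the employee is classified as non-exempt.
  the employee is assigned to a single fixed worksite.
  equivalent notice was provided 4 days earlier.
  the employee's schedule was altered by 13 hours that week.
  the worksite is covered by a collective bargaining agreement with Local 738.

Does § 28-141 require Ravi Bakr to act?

No — not required.

(a) tenure ≥ 18 mo. — met.
(i) no recent notice — not met.
(ii) not (hours reduced) — fails.
(b): F OR F → false.
(i) < 60 days' notice — not satisfied.
(ii) non-exempt — holds.
(c): F OR T → true.
(1) = T AND F AND T = false.
(2) ≥ 4 at site — not satisfied.
(i) hourly-paid — fails.
(ii) not (fixed location) — not satisfied.
(a): F OR F → false.
(i) schedule shift > 12h — holds.
(ii) no CBA — fails.
(b): T OR F → true.
So (3) is not satisfied (F AND T).
Overall = F OR F OR F = false.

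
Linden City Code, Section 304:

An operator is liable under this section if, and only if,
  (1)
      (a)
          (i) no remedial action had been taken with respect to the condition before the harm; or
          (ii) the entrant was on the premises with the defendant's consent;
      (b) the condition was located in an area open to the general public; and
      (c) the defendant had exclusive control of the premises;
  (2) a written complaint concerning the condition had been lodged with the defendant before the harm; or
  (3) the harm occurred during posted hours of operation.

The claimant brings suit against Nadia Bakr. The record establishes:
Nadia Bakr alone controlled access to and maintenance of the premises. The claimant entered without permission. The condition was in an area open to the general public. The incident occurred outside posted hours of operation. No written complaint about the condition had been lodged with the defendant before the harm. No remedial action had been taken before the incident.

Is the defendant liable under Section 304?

Yes — liable.

(i) no remedial action — holds.
(ii) consent to enter — not satisfied.
(a): T OR F → true.
(b) public area — met.
(c) exclusive control — holds.
So (1) is satisfied (T AND T AND T).
(2) complaint lodged — not met.
(3) during posted hours — not met.
Overall: T OR F OR F → true.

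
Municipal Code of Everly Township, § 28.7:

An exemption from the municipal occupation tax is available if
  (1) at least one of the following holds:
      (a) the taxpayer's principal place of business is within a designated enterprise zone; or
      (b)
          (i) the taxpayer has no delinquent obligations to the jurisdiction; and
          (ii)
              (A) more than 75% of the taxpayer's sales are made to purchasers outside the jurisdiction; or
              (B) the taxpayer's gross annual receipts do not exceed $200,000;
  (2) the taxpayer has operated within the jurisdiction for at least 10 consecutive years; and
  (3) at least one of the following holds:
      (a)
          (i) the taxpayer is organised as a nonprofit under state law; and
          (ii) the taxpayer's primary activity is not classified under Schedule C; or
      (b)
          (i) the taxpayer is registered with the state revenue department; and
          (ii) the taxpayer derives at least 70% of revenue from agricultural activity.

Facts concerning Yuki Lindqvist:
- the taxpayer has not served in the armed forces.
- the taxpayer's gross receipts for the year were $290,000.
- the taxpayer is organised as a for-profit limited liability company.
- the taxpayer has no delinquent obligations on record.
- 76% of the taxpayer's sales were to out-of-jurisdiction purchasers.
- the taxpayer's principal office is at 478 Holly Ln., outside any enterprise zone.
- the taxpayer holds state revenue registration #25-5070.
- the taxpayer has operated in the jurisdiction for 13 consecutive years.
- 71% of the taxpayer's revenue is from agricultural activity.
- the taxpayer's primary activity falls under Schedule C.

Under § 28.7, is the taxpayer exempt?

(a) in enterprise zone — fails.
(i) no delinquency — satisfied.
(A) >75% out-of-jur. sales — holds.
(B) receipts ≤ $200,000 — not met.
(ii): T OR F → true.
(b) = T AND T = true.
(1) = F OR T = true.
(2) ≥ 10 yrs in jurisdiction — met.
(i) nonprofit — fails.
(ii) not (Schedule C activity) — fails.
(a) = F AND F = false.
(i) state-registered — met.
(ii) ≥70% agricultural — holds.
So (b) is satisfied (T AND T).
So (3) is satisfied (F OR T).
So Overall is satisfied (T AND T AND T).

Yes — exempt.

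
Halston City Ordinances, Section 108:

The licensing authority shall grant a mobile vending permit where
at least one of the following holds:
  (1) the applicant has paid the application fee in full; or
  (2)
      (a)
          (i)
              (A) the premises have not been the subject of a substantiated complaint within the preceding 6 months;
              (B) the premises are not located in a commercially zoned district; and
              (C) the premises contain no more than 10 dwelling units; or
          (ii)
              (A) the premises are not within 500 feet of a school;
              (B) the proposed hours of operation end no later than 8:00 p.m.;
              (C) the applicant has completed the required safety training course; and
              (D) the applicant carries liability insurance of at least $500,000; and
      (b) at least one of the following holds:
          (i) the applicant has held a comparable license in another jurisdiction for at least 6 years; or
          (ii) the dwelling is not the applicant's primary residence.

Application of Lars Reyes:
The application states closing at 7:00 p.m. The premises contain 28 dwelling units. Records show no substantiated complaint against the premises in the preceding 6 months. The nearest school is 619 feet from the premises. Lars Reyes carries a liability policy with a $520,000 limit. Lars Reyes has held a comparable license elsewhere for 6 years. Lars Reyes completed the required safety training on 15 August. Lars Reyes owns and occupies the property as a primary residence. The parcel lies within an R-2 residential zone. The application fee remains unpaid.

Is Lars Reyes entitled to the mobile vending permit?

(1) fee paid — not met.
(A) no complaint in 6 mo. — met.
(B) not (commercially zoned) — satisfied.
(C) ≤ 10 units — not satisfied.
(i) = T AND T AND F = false.
(A) ≥500 ft from school — holds.
(B) closes by 8 p.m. — met.
(C) safety training — satisfied.
(D) insurance ≥ $500,000 — satisfied.
So (ii) is satisfied (T AND T AND T AND T).
(a) = F OR T = true.
(i) prior license ≥ 6 yr — met.
(ii) not (primary residence) — not met.
(b): T OR F → true.
(2): T AND T → true.
Overall: F OR T → true.

Yes — granted.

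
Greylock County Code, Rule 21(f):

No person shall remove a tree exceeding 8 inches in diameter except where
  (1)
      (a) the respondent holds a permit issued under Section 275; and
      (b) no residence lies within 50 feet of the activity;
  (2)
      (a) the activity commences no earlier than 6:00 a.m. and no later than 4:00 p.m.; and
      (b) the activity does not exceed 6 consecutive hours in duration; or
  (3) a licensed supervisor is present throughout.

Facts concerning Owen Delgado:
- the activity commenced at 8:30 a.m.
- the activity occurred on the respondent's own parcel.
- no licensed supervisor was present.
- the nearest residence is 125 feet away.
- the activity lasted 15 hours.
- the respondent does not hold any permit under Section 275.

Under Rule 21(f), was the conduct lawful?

(a) holds permit — fails.
(b) no residence in 50 ft — satisfied.
(1) = F AND T = false.
(a) start within hours — satisfied.
(b) ≤ 6 hrs duration — not satisfied.
(2) = T AND F = false.
(3) supervisor present — not met.
Overall: F OR F OR F → false.

No — unlawful.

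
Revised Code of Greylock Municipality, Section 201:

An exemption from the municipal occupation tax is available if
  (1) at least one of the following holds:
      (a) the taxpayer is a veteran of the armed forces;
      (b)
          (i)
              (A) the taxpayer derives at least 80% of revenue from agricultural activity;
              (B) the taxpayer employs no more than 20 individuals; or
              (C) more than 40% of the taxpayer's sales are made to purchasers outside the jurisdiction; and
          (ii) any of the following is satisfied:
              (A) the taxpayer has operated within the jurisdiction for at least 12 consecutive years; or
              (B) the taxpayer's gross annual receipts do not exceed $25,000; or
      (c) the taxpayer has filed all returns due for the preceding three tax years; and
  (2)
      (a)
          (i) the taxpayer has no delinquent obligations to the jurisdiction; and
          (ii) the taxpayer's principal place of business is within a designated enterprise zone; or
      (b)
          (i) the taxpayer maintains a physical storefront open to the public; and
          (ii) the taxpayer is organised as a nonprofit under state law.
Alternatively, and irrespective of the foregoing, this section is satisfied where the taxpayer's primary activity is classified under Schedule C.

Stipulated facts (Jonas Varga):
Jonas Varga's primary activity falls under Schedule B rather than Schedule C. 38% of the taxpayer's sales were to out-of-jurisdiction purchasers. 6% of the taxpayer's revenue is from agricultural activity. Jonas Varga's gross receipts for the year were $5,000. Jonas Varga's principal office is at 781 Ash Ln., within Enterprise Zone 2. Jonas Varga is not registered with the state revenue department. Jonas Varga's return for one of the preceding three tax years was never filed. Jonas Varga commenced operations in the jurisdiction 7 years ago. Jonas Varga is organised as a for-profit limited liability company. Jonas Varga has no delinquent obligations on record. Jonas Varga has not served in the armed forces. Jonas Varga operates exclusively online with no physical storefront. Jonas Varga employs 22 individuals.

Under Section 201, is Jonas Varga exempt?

(a) veteran — fails.
(A) ≥80% agricultural — not met.
(B) ≤ 20 employees — not met.
(C) >40% out-of-jur. sales — fails.
(i): F OR F OR F → false.
(A) ≥ 12 yrs in jurisdiction — not satisfied.
(B) receipts ≤ $25,000 — satisfied.
So (ii) is satisfied (F OR T).
(b): F AND T → false.
(c) returns current — not satisfied.
(1): F OR F OR F → false.
(i) no delinquency — met.
(ii) in enterprise zone — holds.
(a): T AND T → true.
(i) has storefront — not met.
(ii) nonprofit — not met.
(b): F AND F → false.
(2): T OR F → true.
Overall = F AND T = false.
Exception (Schedule C activity) — not satisfied.
Result: main false OR exception false → false.

No — not exempt.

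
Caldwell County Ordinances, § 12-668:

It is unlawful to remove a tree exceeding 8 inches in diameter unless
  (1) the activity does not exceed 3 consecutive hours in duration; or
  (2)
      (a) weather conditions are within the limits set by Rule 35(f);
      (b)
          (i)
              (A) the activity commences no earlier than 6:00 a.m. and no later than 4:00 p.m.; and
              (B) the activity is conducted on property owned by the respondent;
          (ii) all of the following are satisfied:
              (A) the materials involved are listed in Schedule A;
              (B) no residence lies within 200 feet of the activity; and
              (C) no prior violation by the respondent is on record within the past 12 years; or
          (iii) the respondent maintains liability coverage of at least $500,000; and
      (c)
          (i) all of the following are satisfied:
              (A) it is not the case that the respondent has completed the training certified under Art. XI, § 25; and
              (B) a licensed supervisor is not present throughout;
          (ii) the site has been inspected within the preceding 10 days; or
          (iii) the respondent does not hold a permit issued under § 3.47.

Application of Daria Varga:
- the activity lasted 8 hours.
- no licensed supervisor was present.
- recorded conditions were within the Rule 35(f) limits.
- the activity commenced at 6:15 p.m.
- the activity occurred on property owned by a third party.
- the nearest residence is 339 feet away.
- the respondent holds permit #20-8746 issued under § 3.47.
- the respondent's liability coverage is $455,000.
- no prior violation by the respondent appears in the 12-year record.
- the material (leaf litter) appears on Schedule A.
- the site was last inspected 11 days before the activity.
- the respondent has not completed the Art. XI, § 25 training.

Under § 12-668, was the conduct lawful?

Yes — lawful.

(1) ≤ 3 hrs duration — not satisfied.
(a) weather ok — holds.
(A) start within hours — not met.
(B) own property — not met.
So (i) is not satisfied (F AND F).
(A) Schedule A material — satisfied.
(B) no residence in 200 ft — holds.
(C) no prior violation — met.
(ii): T AND T AND T → true.
(iii) coverage ≥ $500,000 — fails.
(b): F OR T OR F → true.
(A) not (training certified) — satisfied.
(B) not (supervisor present) — holds.
So (i) is satisfied (T AND T).
(ii) site inspected — not met.
(iii) not (holds permit) — not satisfied.
(c): T OR F OR F → true.
So (2) is satisfied (T AND T AND T).
Overall: F OR T → true.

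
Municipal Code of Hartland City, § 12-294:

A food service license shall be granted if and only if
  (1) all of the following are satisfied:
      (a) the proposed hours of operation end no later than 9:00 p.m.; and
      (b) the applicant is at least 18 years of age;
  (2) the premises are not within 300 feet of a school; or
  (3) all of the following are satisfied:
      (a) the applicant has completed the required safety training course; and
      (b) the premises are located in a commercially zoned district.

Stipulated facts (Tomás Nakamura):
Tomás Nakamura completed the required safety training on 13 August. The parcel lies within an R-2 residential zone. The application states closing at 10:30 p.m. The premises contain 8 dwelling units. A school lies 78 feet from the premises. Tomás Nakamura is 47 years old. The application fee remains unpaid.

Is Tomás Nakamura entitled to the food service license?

No — denied.

(a) closes by 9 p.m. — not satisfied.
(b) age ≥ 18 — holds.
(1) = F AND T = false.
(2) ≥300 ft from school — fails.
(a) safety training — satisfied.
(b) commercially zoned — not met.
So (3) is not satisfied (T AND F).
So Overall is not satisfied (F OR F OR F).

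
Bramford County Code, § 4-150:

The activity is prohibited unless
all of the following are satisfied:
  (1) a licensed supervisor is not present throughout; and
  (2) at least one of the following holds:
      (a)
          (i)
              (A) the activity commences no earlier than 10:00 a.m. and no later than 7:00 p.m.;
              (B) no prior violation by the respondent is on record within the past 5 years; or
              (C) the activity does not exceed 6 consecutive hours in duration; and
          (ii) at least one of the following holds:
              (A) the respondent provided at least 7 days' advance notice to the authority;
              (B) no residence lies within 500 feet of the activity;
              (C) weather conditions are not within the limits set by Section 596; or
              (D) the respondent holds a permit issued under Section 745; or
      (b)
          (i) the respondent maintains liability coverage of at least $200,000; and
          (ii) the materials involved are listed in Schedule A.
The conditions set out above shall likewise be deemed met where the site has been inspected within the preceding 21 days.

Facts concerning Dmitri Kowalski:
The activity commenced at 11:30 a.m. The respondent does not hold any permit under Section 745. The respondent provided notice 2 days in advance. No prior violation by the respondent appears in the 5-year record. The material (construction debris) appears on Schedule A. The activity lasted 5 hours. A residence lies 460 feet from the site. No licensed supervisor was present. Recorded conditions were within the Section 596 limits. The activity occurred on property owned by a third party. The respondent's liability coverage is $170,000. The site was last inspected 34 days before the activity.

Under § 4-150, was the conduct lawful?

(1) not (supervisor present) — met.
(A) start within hours — met.
(B) no prior violation — holds.
(C) ≤ 6 hrs duration — satisfied.
(i): T OR T OR T → true.
(A) ≥7 days' notice — not satisfied.
(B) no residence in 500 ft — not met.
(C) not (weather ok) — fails.
(D) holds permit — fails.
(ii) = F OR F OR F OR F = false.
(a): T AND F → false.
(i) coverage ≥ $200,000 — fails.
(ii) Schedule A material — satisfied.
(b): F AND T → false.
(2): F OR F → false.
Overall: T AND F → false.
Exception (site inspected) — not satisfied.
Result: main false OR exception false → false.

No — unlawful.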